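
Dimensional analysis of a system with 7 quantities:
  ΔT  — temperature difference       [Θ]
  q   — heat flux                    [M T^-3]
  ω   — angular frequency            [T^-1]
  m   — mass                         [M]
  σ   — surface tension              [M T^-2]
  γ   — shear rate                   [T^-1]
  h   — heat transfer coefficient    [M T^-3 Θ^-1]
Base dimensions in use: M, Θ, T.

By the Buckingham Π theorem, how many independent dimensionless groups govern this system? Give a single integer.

Dimensional matrix (M×Θ×T by ΔT×q×ω×m×σ×γ×h):
  M: [ 0  1  0  1  1  0  1]
  Θ: [ 1  0  0  0  0  0 -1]
  T: [ 0 -3 -1  0 -2 -1 -3]
Echelon form has 3 nonzero rows (pivots: ΔT,q,ω)
n=7, r=3 ⇒ 4 dimensionless groups

4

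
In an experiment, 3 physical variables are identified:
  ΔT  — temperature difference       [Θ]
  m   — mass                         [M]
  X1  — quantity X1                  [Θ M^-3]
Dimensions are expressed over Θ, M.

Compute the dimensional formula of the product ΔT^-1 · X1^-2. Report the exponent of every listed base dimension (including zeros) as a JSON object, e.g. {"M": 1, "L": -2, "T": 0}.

Write exponents as rows Θ,M / cols ΔT,m,X1:
  Θ: [ 1  0  1]
  M: [ 0  1 -3]
  [Θ]: (-1)·1+(-2)·1 = -3
  [M]: (-1)·0+(-2)·-3 = 6
⇒ Θ^-3 M^6

{"Θ": -3, "M": 6}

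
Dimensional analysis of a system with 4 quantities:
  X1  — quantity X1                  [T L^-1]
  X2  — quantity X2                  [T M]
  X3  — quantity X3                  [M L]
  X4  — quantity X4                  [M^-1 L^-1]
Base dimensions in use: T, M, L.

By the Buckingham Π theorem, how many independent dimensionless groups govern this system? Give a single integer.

2

Dimensional matrix (T×M×L by X1×X2×X3×X4):
  T: [ 1  1  0  0]
  M: [ 0  1  1 -1]
  L: [-1  0  1 -1]
Row reduction gives pivot columns X1,X2; rank = 2
4 vars − rank 2 = 2 Π groups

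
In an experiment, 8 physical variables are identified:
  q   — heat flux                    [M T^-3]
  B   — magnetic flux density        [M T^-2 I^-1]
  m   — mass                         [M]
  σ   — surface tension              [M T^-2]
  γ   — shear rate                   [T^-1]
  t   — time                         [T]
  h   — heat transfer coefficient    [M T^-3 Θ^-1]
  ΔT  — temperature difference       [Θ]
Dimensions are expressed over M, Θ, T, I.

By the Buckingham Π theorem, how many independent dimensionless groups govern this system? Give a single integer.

4

Write exponents as rows M,Θ,T,I / cols q,B,m,σ,γ,t,h,ΔT:
  M: [ 1  1  1  1  0  0  1  0]
  Θ: [ 0  0  0  0  0  0 -1  1]
  T: [-3 -2  0 -2 -1  1 -3  0]
  I: [ 0 -1  0  0  0  0  0  0]
Row reduction gives pivot columns q,B,m,h; rank = 4
8 vars − rank 4 = 4 Π groups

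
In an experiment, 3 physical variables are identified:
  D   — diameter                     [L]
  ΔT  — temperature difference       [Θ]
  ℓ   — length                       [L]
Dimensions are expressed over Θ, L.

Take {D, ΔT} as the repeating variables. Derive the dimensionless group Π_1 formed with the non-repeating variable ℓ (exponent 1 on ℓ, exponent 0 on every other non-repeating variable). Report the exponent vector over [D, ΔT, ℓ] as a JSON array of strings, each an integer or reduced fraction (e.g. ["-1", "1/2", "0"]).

Exponent matrix [Θ,L] × [D,ΔT,ℓ]:
  Θ: [ 0  1  0]
  L: [ 1  0  1]
Echelon form has 2 nonzero rows (pivots: D,ΔT)
Repeat: D,ΔT; free: ℓ
RREF:
  r0: [   1    0    1]
  r1: [   0    1    0]
Fix exponent of ℓ at 1; solve each RREF row for its pivot's exponent:
  r0: exp(D) + (1)·1 = 0 ⇒ exp(D) = -1
  r1: exp(ΔT) + (0)·1 = 0 ⇒ exp(ΔT) = 0
Π_1 = D^-1 · ℓ

["-1", "0", "1"]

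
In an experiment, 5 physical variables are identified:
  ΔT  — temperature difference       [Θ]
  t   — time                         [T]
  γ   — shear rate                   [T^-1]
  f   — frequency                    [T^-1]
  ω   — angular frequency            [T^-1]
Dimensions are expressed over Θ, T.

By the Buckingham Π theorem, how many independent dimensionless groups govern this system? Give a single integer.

3

Exponent matrix [Θ,T] × [ΔT,t,γ,f,ω]:
  Θ: [ 1  0  0  0  0]
  T: [ 0  1 -1 -1 -1]
Row reduction gives pivot columns ΔT,t; rank = 2
Π count = n − r = 5 − 2 = 3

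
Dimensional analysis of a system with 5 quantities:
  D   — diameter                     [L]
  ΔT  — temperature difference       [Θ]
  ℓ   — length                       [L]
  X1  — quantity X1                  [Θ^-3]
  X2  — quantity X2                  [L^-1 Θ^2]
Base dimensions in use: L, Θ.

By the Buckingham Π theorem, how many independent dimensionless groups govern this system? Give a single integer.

Write exponents as rows L,Θ / cols D,ΔT,ℓ,X1,X2:
  L: [ 1  0  1  0 -1]
  Θ: [ 0  1  0 -3  2]
RREF → pivots at {D,ΔT} ⇒ r = 2
n=5, r=2 ⇒ 3 dimensionless groups

3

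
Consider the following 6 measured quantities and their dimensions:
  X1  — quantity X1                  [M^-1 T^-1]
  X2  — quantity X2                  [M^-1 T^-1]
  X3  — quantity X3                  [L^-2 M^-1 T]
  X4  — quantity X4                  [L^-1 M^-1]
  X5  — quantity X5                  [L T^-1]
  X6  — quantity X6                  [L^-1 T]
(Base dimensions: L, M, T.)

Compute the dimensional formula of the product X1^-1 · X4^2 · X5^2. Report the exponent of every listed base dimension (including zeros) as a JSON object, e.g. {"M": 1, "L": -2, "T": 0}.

{"L": 0, "M": -1, "T": -1}

Write exponents as rows L,M,T / cols X1,X2,X3,X4,X5,X6:
  L: [ 0  0 -2 -1  1 -1]
  M: [-1 -1 -1 -1  0  0]
  T: [-1 -1  1  0 -1  1]
  [L]: (-1)·0+(2)·-1+(2)·1 = 0
  [M]: (-1)·-1+(2)·-1+(2)·0 = -1
  [T]: (-1)·-1+(2)·0+(2)·-1 = -1
⇒ M^-1 T^-1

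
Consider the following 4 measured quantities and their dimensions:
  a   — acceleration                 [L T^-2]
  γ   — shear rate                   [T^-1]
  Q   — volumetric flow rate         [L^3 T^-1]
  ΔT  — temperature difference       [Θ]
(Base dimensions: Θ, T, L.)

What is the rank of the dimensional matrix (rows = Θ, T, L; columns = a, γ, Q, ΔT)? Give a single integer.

Dimensional matrix (Θ×T×L by a×γ×Q×ΔT):
  Θ: [ 0  0  0  1]
  T: [-2 -1 -1  0]
  L: [ 1  0  3  0]
RREF → pivots at {a,γ,ΔT} ⇒ r = 3

3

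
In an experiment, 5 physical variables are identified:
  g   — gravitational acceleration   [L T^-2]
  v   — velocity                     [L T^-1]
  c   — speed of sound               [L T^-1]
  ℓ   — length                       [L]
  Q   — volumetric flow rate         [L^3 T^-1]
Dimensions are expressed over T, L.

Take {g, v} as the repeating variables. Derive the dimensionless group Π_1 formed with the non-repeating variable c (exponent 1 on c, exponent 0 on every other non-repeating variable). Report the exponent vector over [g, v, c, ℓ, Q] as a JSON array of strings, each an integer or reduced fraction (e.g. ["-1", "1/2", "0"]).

["0", "-1", "1", "0", "0"]

Dimensional matrix (T×L by g×v×c×ℓ×Q):
  T: [-2 -1 -1  0 -1]
  L: [ 1  1  1  1  3]
Row reduction gives pivot columns g,v; rank = 2
Pivot set = {g,v}, free = {c,ℓ,Q}
RREF:
  r0: [   1    0    0   -1   -2]
  r1: [   0    1    1    2    5]
Fix exponent of c at 1, ℓ at 0, Q at 0; solve each RREF row for its pivot's exponent:
  r0: exp(g) + (0)·1 = 0 ⇒ exp(g) = 0
  r1: exp(v) + (1)·1 = 0 ⇒ exp(v) = -1
Π_1 = v^-1 · c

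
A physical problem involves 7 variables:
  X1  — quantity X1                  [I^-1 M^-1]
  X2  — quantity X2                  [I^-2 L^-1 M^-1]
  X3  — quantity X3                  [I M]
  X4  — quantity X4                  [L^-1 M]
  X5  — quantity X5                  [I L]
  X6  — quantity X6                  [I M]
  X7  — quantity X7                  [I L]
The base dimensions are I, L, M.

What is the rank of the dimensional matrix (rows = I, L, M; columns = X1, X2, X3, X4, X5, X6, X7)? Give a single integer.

2

Write exponents as rows I,L,M / cols X1,X2,X3,X4,X5,X6,X7:
  I: [-1 -2  1  0  1  1  1]
  L: [ 0 -1  0 -1  1  0  1]
  M: [-1 -1  1  1  0  1  0]
RREF → pivots at {X1,X2} ⇒ r = 2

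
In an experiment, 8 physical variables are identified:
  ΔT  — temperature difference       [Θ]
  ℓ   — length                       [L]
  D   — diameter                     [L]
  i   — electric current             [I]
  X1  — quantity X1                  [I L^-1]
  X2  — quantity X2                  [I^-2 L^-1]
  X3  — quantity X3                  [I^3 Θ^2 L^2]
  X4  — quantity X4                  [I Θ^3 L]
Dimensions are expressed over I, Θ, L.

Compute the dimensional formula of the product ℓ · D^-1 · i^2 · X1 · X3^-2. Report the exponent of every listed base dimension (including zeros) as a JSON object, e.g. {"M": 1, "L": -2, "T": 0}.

Write exponents as rows I,Θ,L / cols ΔT,ℓ,D,i,X1,X2,X3,X4:
  I: [ 0  0  0  1  1 -2  3  1]
  Θ: [ 1  0  0  0  0  0  2  3]
  L: [ 0  1  1  0 -1 -1  2  1]
  [I]: (1)·0+(-1)·0+(2)·1+(1)·1+(-2)·3 = -3
  [Θ]: (1)·0+(-1)·0+(2)·0+(1)·0+(-2)·2 = -4
  [L]: (1)·1+(-1)·1+(2)·0+(1)·-1+(-2)·2 = -5
⇒ I^-3 Θ^-4 L^-5

{"I": -3, "Θ": -4, "L": -5}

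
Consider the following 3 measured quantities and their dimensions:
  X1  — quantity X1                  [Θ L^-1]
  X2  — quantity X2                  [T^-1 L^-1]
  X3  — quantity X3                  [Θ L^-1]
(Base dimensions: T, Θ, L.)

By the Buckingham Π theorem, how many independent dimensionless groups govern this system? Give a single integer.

Exponent matrix [T,Θ,L] × [X1,X2,X3]:
  T: [ 0 -1  0]
  Θ: [ 1  0  1]
  L: [-1 -1 -1]
Row reduction gives pivot columns X1,X2; rank = 2
Π count = n − r = 3 − 2 = 1

1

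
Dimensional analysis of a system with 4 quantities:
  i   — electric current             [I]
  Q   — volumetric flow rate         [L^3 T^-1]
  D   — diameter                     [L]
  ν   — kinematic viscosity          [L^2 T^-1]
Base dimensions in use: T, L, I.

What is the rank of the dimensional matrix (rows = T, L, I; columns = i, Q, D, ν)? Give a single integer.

3

Write exponents as rows T,L,I / cols i,Q,D,ν:
  T: [ 0 -1  0 -1]
  L: [ 0  3  1  2]
  I: [ 1  0  0  0]
RREF → pivots at {i,Q,D} ⇒ r = 3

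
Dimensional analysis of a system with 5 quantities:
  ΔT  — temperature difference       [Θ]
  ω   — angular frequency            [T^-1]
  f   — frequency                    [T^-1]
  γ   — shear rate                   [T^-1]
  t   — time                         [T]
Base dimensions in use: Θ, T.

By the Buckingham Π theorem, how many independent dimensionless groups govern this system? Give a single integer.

3

Write exponents as rows Θ,T / cols ΔT,ω,f,γ,t:
  Θ: [ 1  0  0  0  0]
  T: [ 0 -1 -1 -1  1]
Echelon form has 2 nonzero rows (pivots: ΔT,ω)
5 vars − rank 2 = 3 Π groups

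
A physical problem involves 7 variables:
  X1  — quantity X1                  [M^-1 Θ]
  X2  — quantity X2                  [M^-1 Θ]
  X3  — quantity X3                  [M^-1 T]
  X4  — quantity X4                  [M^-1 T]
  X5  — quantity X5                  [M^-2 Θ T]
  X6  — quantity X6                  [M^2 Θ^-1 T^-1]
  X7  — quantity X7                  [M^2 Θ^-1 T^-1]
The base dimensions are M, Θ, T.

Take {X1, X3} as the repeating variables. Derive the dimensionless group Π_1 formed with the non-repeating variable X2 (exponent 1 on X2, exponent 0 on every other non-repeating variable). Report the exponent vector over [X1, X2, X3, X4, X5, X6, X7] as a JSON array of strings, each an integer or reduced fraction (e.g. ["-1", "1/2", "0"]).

["-1", "1", "0", "0", "0", "0", "0"]

Exponent matrix [M,Θ,T] × [X1,X2,X3,X4,X5,X6,X7]:
  M: [-1 -1 -1 -1 -2  2  2]
  Θ: [ 1  1  0  0  1 -1 -1]
  T: [ 0  0  1  1  1 -1 -1]
RREF → pivots at {X1,X3} ⇒ r = 2
Repeat: X1,X3; free: X2,X4,X5,X6,X7
RREF:
  r0: [   1    1    0    0    1   -1   -1]
  r1: [   0    0    1    1    1   -1   -1]
  r2: [   0    0    0    0    0    0    0]
Fix exponent of X2 at 1, X4 at 0, X5 at 0, X6 at 0, X7 at 0; solve each RREF row for its pivot's exponent:
  r0: exp(X1) + (1)·1 = 0 ⇒ exp(X1) = -1
  r1: exp(X3) + (0)·1 = 0 ⇒ exp(X3) = 0
Π_1 = X1^-1 · X2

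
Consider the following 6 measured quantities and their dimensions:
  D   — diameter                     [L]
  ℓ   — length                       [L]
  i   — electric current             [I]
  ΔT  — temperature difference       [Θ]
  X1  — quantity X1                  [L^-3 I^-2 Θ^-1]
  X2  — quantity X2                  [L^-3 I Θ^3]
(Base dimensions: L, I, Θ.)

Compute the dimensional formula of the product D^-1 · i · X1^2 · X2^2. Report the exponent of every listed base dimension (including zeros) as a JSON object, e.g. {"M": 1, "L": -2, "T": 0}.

{"L": -13, "I": -1, "Θ": 4}

Write exponents as rows L,I,Θ / cols D,ℓ,i,ΔT,X1,X2:
  L: [ 1  1  0  0 -3 -3]
  I: [ 0  0  1  0 -2  1]
  Θ: [ 0  0  0  1 -1  3]
  [L]: (-1)·1+(1)·0+(2)·-3+(2)·-3 = -13
  [I]: (-1)·0+(1)·1+(2)·-2+(2)·1 = -1
  [Θ]: (-1)·0+(1)·0+(2)·-1+(2)·3 = 4
⇒ L^-13 I^-1 Θ^4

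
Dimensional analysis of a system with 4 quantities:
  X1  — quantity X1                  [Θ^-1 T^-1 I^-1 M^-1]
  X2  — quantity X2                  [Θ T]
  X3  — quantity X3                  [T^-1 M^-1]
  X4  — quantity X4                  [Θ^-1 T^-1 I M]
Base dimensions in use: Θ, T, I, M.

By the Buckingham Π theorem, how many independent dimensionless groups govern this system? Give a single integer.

Write exponents as rows Θ,T,I,M / cols X1,X2,X3,X4:
  Θ: [-1  1  0 -1]
  T: [-1  1 -1 -1]
  I: [-1  0  0  1]
  M: [-1  0 -1  1]
RREF → pivots at {X1,X2,X3} ⇒ r = 3
Π count = n − r = 4 − 3 = 1

1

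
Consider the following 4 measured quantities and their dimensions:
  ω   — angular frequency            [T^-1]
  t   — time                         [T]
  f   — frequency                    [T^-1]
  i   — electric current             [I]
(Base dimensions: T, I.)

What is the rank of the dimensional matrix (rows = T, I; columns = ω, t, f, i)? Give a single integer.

2

Write exponents as rows T,I / cols ω,t,f,i:
  T: [-1  1 -1  0]
  I: [ 0  0  0  1]
Echelon form has 2 nonzero rows (pivots: ω,i)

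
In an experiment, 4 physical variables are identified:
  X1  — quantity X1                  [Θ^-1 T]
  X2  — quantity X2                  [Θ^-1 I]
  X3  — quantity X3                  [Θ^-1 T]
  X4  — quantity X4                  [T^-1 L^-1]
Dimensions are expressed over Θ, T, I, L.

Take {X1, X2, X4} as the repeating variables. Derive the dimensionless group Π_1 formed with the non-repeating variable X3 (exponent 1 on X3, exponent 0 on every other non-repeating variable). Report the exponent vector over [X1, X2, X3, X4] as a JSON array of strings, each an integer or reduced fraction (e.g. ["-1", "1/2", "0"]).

Exponent matrix [Θ,T,I,L] × [X1,X2,X3,X4]:
  Θ: [-1 -1 -1  0]
  T: [ 1  0  1 -1]
  I: [ 0  1  0  0]
  L: [ 0  0  0 -1]
Echelon form has 3 nonzero rows (pivots: X1,X2,X4)
Repeat: X1,X2,X4; free: X3
RREF:
  r0: [   1    0    1    0]
  r1: [   0    1    0    0]
  r2: [   0    0    0    1]
  r3: [   0    0    0    0]
Fix exponent of X3 at 1; solve each RREF row for its pivot's exponent:
  r0: exp(X1) + (1)·1 = 0 ⇒ exp(X1) = -1
  r1: exp(X2) + (0)·1 = 0 ⇒ exp(X2) = 0
  r2: exp(X4) + (0)·1 = 0 ⇒ exp(X4) = 0
Π_1 = X1^-1 · X3

["-1", "0", "1", "0"]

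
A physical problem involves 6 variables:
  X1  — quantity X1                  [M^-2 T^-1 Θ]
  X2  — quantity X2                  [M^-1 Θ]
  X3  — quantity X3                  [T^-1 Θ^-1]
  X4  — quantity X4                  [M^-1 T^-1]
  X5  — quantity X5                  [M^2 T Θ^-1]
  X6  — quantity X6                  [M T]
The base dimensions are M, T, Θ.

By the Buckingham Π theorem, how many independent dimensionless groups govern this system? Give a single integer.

Exponent matrix [M,T,Θ] × [X1,X2,X3,X4,X5,X6]:
  M: [-2 -1  0 -1  2  1]
  T: [-1  0 -1 -1  1  1]
  Θ: [ 1  1 -1  0 -1  0]
Echelon form has 2 nonzero rows (pivots: X1,X2)
Π count = n − r = 6 − 2 = 4

4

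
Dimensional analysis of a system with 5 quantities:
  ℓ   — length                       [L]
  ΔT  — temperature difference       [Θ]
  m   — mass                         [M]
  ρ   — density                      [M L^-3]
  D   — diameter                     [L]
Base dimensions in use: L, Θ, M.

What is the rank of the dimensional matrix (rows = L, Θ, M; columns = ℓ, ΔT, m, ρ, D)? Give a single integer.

3

Write exponents as rows L,Θ,M / cols ℓ,ΔT,m,ρ,D:
  L: [ 1  0  0 -3  1]
  Θ: [ 0  1  0  0  0]
  M: [ 0  0  1  1  0]
Row reduction gives pivot columns ℓ,ΔT,m; rank = 3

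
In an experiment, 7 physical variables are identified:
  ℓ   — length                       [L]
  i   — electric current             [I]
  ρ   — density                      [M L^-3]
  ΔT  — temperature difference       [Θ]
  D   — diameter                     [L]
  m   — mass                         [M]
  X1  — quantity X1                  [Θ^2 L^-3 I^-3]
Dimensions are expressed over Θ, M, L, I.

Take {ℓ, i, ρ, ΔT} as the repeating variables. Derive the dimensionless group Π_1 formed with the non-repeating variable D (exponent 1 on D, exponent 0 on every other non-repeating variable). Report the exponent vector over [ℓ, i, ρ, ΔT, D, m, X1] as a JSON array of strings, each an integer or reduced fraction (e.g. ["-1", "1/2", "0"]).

Exponent matrix [Θ,M,L,I] × [ℓ,i,ρ,ΔT,D,m,X1]:
  Θ: [ 0  0  0  1  0  0  2]
  M: [ 0  0  1  0  0  1  0]
  L: [ 1  0 -3  0  1  0 -3]
  I: [ 0  1  0  0  0  0 -3]
Echelon form has 4 nonzero rows (pivots: ℓ,i,ρ,ΔT)
Repeat: ℓ,i,ρ,ΔT; free: D,m,X1
RREF:
  r0: [   1    0    0    0    1    3   -3]
  r1: [   0    1    0    0    0    0   -3]
  r2: [   0    0    1    0    0    1    0]
  r3: [   0    0    0    1    0    0    2]
Fix exponent of D at 1, m at 0, X1 at 0; solve each RREF row for its pivot's exponent:
  r0: exp(ℓ) + (1)·1 = 0 ⇒ exp(ℓ) = -1
  r1: exp(i) + (0)·1 = 0 ⇒ exp(i) = 0
  r2: exp(ρ) + (0)·1 = 0 ⇒ exp(ρ) = 0
  r3: exp(ΔT) + (0)·1 = 0 ⇒ exp(ΔT) = 0
Π_1 = ℓ^-1 · D

["-1", "0", "0", "0", "1", "0", "0"]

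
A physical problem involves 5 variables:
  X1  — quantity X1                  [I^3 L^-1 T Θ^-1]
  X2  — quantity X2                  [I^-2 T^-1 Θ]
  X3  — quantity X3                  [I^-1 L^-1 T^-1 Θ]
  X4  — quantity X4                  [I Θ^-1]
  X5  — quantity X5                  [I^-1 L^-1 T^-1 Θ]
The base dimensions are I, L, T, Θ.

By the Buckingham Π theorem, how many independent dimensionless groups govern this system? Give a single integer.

2

Dimensional matrix (I×L×T×Θ by X1×X2×X3×X4×X5):
  I: [ 3 -2 -1  1 -1]
  L: [-1  0 -1  0 -1]
  T: [ 1 -1 -1  0 -1]
  Θ: [-1  1  1 -1  1]
Echelon form has 3 nonzero rows (pivots: X1,X2,X4)
Π count = n − r = 5 − 3 = 2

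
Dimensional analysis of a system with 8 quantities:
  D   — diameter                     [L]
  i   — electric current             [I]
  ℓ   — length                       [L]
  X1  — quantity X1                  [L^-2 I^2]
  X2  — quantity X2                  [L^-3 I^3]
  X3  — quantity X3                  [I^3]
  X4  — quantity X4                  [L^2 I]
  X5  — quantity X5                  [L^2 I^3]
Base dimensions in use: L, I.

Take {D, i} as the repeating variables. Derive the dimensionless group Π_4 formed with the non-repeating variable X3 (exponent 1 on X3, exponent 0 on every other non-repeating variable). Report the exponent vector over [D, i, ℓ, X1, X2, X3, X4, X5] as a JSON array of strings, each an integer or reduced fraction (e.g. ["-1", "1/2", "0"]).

Dimensional matrix (L×I by D×i×ℓ×X1×X2×X3×X4×X5):
  L: [ 1  0  1 -2 -3  0  2  2]
  I: [ 0  1  0  2  3  3  1  3]
Echelon form has 2 nonzero rows (pivots: D,i)
Repeat: D,i; free: ℓ,X1,X2,X3,X4,X5
RREF:
  r0: [   1    0    1   -2   -3    0    2    2]
  r1: [   0    1    0    2    3    3    1    3]
Fix exponent of X3 at 1, ℓ at 0, X1 at 0, X2 at 0, X4 at 0, X5 at 0; solve each RREF row for its pivot's exponent:
  r0: exp(D) + (0)·1 = 0 ⇒ exp(D) = 0
  r1: exp(i) + (3)·1 = 0 ⇒ exp(i) = -3
Π_4 = i^-3 · X3

["0", "-3", "0", "0", "0", "1", "0", "0"]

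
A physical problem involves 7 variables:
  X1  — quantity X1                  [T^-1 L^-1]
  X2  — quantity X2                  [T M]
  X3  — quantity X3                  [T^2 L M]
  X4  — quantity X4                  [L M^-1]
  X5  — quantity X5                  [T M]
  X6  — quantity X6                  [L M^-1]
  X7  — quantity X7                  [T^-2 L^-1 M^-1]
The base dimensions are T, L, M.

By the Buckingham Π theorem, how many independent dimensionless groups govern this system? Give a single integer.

Write exponents as rows T,L,M / cols X1,X2,X3,X4,X5,X6,X7:
  T: [-1  1  2  0  1  0 -2]
  L: [-1  0  1  1  0  1 -1]
  M: [ 0  1  1 -1  1 -1 -1]
Row reduction gives pivot columns X1,X2; rank = 2
Π count = n − r = 7 − 2 = 5

5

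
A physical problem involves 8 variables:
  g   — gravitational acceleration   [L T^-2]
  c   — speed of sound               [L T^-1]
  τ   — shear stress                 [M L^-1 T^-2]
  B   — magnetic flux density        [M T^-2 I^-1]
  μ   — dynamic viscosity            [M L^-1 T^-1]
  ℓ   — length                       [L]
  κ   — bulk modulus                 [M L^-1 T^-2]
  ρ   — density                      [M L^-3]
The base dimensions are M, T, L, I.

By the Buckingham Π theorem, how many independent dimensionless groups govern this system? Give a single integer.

Write exponents as rows M,T,L,I / cols g,c,τ,B,μ,ℓ,κ,ρ:
  M: [ 0  0  1  1  1  0  1  1]
  T: [-2 -1 -2 -2 -1  0 -2  0]
  L: [ 1  1 -1  0 -1  1 -1 -3]
  I: [ 0  0  0 -1  0  0  0  0]
Row reduction gives pivot columns g,c,τ,B; rank = 4
n=8, r=4 ⇒ 4 dimensionless groups

4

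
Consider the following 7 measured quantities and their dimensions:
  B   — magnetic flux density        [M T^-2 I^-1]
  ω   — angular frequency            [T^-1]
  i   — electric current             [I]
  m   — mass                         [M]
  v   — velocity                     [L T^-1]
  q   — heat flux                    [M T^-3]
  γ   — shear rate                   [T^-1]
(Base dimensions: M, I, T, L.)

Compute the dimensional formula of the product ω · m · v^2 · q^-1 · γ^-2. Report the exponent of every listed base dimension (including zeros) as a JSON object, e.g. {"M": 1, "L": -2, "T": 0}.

Dimensional matrix (M×I×T×L by B×ω×i×m×v×q×γ):
  M: [ 1  0  0  1  0  1  0]
  I: [-1  0  1  0  0  0  0]
  T: [-2 -1  0  0 -1 -3 -1]
  L: [ 0  0  0  0  1  0  0]
  [M]: (1)·0+(1)·1+(2)·0+(-1)·1+(-2)·0 = 0
  [I]: (1)·0+(1)·0+(2)·0+(-1)·0+(-2)·0 = 0
  [T]: (1)·-1+(1)·0+(2)·-1+(-1)·-3+(-2)·-1 = 2
  [L]: (1)·0+(1)·0+(2)·1+(-1)·0+(-2)·0 = 2
⇒ T^2 L^2

{"M": 0, "I": 0, "T": 2, "L": 2}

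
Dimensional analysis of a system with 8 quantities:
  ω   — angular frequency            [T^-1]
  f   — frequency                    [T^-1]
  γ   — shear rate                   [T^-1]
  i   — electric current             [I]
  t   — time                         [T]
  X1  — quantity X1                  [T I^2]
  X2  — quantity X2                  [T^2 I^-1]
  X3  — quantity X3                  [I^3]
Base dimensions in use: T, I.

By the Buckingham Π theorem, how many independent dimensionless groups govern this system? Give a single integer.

Dimensional matrix (T×I by ω×f×γ×i×t×X1×X2×X3):
  T: [-1 -1 -1  0  1  1  2  0]
  I: [ 0  0  0  1  0  2 -1  3]
Row reduction gives pivot columns ω,i; rank = 2
8 vars − rank 2 = 6 Π groups

6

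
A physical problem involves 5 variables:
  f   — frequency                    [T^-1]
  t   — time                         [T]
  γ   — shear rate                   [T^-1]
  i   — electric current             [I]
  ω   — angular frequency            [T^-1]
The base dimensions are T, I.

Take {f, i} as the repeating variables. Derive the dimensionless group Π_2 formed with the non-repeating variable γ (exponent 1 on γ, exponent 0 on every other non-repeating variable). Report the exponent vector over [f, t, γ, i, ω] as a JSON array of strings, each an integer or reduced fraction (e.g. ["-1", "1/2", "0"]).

Exponent matrix [T,I] × [f,t,γ,i,ω]:
  T: [-1  1 -1  0 -1]
  I: [ 0  0  0  1  0]
Row reduction gives pivot columns f,i; rank = 2
Pivot set = {f,i}, free = {t,γ,ω}
RREF:
  r0: [   1   -1    1    0    1]
  r1: [   0    0    0    1    0]
Fix exponent of γ at 1, t at 0, ω at 0; solve each RREF row for its pivot's exponent:
  r0: exp(f) + (1)·1 = 0 ⇒ exp(f) = -1
  r1: exp(i) + (0)·1 = 0 ⇒ exp(i) = 0
Π_2 = f^-1 · γ

["-1", "0", "1", "0", "0"]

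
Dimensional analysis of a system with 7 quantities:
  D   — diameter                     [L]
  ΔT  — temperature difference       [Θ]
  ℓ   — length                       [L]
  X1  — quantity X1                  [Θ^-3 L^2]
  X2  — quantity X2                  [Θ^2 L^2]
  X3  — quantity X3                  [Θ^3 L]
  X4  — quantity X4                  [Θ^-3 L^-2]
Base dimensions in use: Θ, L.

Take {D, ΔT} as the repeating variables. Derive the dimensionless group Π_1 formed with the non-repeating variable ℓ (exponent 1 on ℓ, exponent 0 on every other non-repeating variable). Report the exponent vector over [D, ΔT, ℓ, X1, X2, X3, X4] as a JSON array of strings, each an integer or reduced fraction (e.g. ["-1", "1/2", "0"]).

Exponent matrix [Θ,L] × [D,ΔT,ℓ,X1,X2,X3,X4]:
  Θ: [ 0  1  0 -3  2  3 -3]
  L: [ 1  0  1  2  2  1 -2]
Row reduction gives pivot columns D,ΔT; rank = 2
Repeat: D,ΔT; free: ℓ,X1,X2,X3,X4
RREF:
  r0: [   1    0    1    2    2    1   -2]
  r1: [   0    1    0   -3    2    3   -3]
Fix exponent of ℓ at 1, X1 at 0, X2 at 0, X3 at 0, X4 at 0; solve each RREF row for its pivot's exponent:
  r0: exp(D) + (1)·1 = 0 ⇒ exp(D) = -1
  r1: exp(ΔT) + (0)·1 = 0 ⇒ exp(ΔT) = 0
Π_1 = D^-1 · ℓ

["-1", "0", "1", "0", "0", "0", "0"]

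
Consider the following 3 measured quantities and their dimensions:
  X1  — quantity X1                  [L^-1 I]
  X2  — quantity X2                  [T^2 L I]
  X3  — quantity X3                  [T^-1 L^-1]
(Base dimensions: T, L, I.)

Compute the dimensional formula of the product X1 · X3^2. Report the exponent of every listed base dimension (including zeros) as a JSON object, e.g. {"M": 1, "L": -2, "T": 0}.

{"T": -2, "L": -3, "I": 1}

Exponent matrix [T,L,I] × [X1,X2,X3]:
  T: [ 0  2 -1]
  L: [-1  1 -1]
  I: [ 1  1  0]
  [T]: (1)·0+(2)·-1 = -2
  [L]: (1)·-1+(2)·-1 = -3
  [I]: (1)·1+(2)·0 = 1
⇒ T^-2 L^-3 I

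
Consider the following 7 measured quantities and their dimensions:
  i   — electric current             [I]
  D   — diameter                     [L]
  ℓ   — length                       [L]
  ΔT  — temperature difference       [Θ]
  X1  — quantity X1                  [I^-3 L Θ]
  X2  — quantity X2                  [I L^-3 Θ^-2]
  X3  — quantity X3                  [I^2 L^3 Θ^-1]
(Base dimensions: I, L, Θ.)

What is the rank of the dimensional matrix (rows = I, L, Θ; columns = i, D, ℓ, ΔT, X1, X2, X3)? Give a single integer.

3

Dimensional matrix (I×L×Θ by i×D×ℓ×ΔT×X1×X2×X3):
  I: [ 1  0  0  0 -3  1  2]
  L: [ 0  1  1  0  1 -3  3]
  Θ: [ 0  0  0  1  1 -2 -1]
Echelon form has 3 nonzero rows (pivots: i,D,ΔT)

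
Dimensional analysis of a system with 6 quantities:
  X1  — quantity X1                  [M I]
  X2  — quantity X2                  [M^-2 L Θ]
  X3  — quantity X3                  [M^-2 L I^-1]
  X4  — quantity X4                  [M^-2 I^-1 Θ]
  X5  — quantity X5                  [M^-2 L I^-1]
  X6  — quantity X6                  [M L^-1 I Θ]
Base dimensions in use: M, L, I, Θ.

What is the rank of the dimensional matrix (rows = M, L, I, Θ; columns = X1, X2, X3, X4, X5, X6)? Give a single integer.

Dimensional matrix (M×L×I×Θ by X1×X2×X3×X4×X5×X6):
  M: [ 1 -2 -2 -2 -2  1]
  L: [ 0  1  1  0  1 -1]
  I: [ 1  0 -1 -1 -1  1]
  Θ: [ 0  1  0  1  0  1]
RREF → pivots at {X1,X2,X3} ⇒ r = 3

3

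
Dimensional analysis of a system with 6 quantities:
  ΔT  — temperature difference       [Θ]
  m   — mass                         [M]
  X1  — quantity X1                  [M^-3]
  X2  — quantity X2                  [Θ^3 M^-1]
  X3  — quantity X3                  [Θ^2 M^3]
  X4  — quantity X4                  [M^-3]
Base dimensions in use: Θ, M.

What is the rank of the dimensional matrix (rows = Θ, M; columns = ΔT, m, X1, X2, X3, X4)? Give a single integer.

2

Dimensional matrix (Θ×M by ΔT×m×X1×X2×X3×X4):
  Θ: [ 1  0  0  3  2  0]
  M: [ 0  1 -3 -1  3 -3]
Echelon form has 2 nonzero rows (pivots: ΔT,m)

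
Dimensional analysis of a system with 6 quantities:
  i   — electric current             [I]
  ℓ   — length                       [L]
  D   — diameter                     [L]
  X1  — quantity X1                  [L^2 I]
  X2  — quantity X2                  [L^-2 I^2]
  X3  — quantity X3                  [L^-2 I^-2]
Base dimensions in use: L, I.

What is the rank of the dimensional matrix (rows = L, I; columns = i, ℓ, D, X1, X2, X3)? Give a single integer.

Exponent matrix [L,I] × [i,ℓ,D,X1,X2,X3]:
  L: [ 0  1  1  2 -2 -2]
  I: [ 1  0  0  1  2 -2]
Row reduction gives pivot columns i,ℓ; rank = 2

2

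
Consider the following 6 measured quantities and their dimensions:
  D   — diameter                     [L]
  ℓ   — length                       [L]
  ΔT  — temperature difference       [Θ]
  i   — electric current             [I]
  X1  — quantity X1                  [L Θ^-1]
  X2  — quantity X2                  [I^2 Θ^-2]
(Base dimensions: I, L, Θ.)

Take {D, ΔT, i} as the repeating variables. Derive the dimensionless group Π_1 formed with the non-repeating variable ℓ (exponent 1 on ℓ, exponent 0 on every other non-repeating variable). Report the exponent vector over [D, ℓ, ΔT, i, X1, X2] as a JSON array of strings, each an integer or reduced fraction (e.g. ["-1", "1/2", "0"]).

["-1", "1", "0", "0", "0", "0"]

Exponent matrix [I,L,Θ] × [D,ℓ,ΔT,i,X1,X2]:
  I: [ 0  0  0  1  0  2]
  L: [ 1  1  0  0  1  0]
  Θ: [ 0  0  1  0 -1 -2]
Row reduction gives pivot columns D,ΔT,i; rank = 3
Pivot set = {D,ΔT,i}, free = {ℓ,X1,X2}
RREF:
  r0: [   1    1    0    0    1    0]
  r1: [   0    0    1    0   -1   -2]
  r2: [   0    0    0    1    0    2]
Fix exponent of ℓ at 1, X1 at 0, X2 at 0; solve each RREF row for its pivot's exponent:
  r0: exp(D) + (1)·1 = 0 ⇒ exp(D) = -1
  r1: exp(ΔT) + (0)·1 = 0 ⇒ exp(ΔT) = 0
  r2: exp(i) + (0)·1 = 0 ⇒ exp(i) = 0
Π_1 = D^-1 · ℓ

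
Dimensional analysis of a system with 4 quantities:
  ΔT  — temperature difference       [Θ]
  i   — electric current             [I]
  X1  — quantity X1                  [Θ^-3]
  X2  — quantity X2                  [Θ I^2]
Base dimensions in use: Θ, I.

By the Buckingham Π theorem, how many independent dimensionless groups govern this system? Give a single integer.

Write exponents as rows Θ,I / cols ΔT,i,X1,X2:
  Θ: [ 1  0 -3  1]
  I: [ 0  1  0  2]
Row reduction gives pivot columns ΔT,i; rank = 2
Π count = n − r = 4 − 2 = 2

2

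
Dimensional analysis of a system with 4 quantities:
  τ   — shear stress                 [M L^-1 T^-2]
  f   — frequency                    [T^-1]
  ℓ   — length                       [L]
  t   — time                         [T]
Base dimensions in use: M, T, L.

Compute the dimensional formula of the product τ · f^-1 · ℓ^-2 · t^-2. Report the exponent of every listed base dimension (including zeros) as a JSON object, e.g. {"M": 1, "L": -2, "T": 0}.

Dimensional matrix (M×T×L by τ×f×ℓ×t):
  M: [ 1  0  0  0]
  T: [-2 -1  0  1]
  L: [-1  0  1  0]
  [M]: (1)·1+(-1)·0+(-2)·0+(-2)·0 = 1
  [T]: (1)·-2+(-1)·-1+(-2)·0+(-2)·1 = -3
  [L]: (1)·-1+(-1)·0+(-2)·1+(-2)·0 = -3
⇒ M T^-3 L^-3

{"M": 1, "T": -3, "L": -3}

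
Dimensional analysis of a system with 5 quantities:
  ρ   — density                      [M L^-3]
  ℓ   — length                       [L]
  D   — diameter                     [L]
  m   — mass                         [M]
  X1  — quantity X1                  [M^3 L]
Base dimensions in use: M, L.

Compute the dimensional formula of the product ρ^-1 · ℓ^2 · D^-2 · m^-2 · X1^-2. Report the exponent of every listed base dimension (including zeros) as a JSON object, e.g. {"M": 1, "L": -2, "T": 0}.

Write exponents as rows M,L / cols ρ,ℓ,D,m,X1:
  M: [ 1  0  0  1  3]
  L: [-3  1  1  0  1]
  [M]: (-1)·1+(2)·0+(-2)·0+(-2)·1+(-2)·3 = -9
  [L]: (-1)·-3+(2)·1+(-2)·1+(-2)·0+(-2)·1 = 1
⇒ M^-9 L

{"M": -9, "L": 1}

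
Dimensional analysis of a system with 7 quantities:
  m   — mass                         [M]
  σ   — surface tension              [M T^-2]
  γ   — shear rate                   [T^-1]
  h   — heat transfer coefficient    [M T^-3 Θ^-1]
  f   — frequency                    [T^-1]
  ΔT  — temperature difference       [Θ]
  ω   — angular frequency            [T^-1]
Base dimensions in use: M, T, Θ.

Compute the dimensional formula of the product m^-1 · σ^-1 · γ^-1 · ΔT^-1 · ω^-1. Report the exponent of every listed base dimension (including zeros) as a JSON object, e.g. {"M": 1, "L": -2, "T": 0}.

Exponent matrix [M,T,Θ] × [m,σ,γ,h,f,ΔT,ω]:
  M: [ 1  1  0  1  0  0  0]
  T: [ 0 -2 -1 -3 -1  0 -1]
  Θ: [ 0  0  0 -1  0  1  0]
  [M]: (-1)·1+(-1)·1+(-1)·0+(-1)·0+(-1)·0 = -2
  [T]: (-1)·0+(-1)·-2+(-1)·-1+(-1)·0+(-1)·-1 = 4
  [Θ]: (-1)·0+(-1)·0+(-1)·0+(-1)·1+(-1)·0 = -1
⇒ M^-2 T^4 Θ^-1

{"M": -2, "T": 4, "Θ": -1}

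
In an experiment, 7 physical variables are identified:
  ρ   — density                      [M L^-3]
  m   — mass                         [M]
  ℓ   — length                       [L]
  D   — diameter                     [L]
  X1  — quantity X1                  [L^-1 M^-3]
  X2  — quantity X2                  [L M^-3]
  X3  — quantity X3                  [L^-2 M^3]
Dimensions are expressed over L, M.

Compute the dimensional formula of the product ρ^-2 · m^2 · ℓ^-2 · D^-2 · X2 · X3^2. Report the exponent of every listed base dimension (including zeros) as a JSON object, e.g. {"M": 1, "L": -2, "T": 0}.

{"L": -1, "M": 3}

Dimensional matrix (L×M by ρ×m×ℓ×D×X1×X2×X3):
  L: [-3  0  1  1 -1  1 -2]
  M: [ 1  1  0  0 -3 -3  3]
  [L]: (-2)·-3+(2)·0+(-2)·1+(-2)·1+(1)·1+(2)·-2 = -1
  [M]: (-2)·1+(2)·1+(-2)·0+(-2)·0+(1)·-3+(2)·3 = 3
⇒ L^-1 M^3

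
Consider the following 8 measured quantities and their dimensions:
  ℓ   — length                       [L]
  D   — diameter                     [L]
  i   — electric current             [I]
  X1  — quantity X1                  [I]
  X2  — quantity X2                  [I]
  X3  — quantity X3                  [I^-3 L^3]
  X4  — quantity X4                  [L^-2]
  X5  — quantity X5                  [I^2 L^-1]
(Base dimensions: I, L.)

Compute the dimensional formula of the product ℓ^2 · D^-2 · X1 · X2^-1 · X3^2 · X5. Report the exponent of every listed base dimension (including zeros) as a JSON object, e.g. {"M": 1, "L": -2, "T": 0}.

{"I": -4, "L": 5}

Dimensional matrix (I×L by ℓ×D×i×X1×X2×X3×X4×X5):
  I: [ 0  0  1  1  1 -3  0  2]
  L: [ 1  1  0  0  0  3 -2 -1]
  [I]: (2)·0+(-2)·0+(1)·1+(-1)·1+(2)·-3+(1)·2 = -4
  [L]: (2)·1+(-2)·1+(1)·0+(-1)·0+(2)·3+(1)·-1 = 5
⇒ I^-4 L^5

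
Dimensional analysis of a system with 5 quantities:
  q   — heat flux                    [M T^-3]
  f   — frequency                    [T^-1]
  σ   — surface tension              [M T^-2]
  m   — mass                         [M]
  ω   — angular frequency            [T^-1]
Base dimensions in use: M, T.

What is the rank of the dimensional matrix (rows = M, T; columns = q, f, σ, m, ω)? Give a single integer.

Write exponents as rows M,T / cols q,f,σ,m,ω:
  M: [ 1  0  1  1  0]
  T: [-3 -1 -2  0 -1]
Echelon form has 2 nonzero rows (pivots: q,f)

2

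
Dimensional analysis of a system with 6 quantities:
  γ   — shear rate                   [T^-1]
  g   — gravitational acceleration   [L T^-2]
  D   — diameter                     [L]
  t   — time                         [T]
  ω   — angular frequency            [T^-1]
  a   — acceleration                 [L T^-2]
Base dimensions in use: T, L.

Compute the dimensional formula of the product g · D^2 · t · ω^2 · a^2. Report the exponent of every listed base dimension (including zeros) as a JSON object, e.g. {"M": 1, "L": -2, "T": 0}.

{"T": -7, "L": 5}

Dimensional matrix (T×L by γ×g×D×t×ω×a):
  T: [-1 -2  0  1 -1 -2]
  L: [ 0  1  1  0  0  1]
  [T]: (1)·-2+(2)·0+(1)·1+(2)·-1+(2)·-2 = -7
  [L]: (1)·1+(2)·1+(1)·0+(2)·0+(2)·1 = 5
⇒ T^-7 L^5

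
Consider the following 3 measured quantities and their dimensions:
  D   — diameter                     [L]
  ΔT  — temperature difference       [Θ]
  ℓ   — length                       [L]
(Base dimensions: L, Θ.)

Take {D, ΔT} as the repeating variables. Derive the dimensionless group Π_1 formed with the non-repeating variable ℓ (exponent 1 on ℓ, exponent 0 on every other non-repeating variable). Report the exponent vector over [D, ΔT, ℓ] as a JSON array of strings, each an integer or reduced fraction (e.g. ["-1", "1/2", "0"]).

Dimensional matrix (L×Θ by D×ΔT×ℓ):
  L: [ 1  0  1]
  Θ: [ 0  1  0]
Row reduction gives pivot columns D,ΔT; rank = 2
Pivot set = {D,ΔT}, free = {ℓ}
RREF:
  r0: [   1    0    1]
  r1: [   0    1    0]
Fix exponent of ℓ at 1; solve each RREF row for its pivot's exponent:
  r0: exp(D) + (1)·1 = 0 ⇒ exp(D) = -1
  r1: exp(ΔT) + (0)·1 = 0 ⇒ exp(ΔT) = 0
Π_1 = D^-1 · ℓ

["-1", "0", "1"]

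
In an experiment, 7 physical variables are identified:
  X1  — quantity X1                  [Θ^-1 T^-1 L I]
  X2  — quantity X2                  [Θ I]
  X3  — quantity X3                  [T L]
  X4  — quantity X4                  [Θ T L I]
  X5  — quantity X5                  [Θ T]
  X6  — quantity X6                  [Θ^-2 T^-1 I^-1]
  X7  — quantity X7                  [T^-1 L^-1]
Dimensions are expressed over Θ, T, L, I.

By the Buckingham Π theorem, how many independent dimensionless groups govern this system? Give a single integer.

4

Write exponents as rows Θ,T,L,I / cols X1,X2,X3,X4,X5,X6,X7:
  Θ: [-1  1  0  1  1 -2  0]
  T: [-1  0  1  1  1 -1 -1]
  L: [ 1  0  1  1  0  0 -1]
  I: [ 1  1  0  1  0 -1  0]
Row reduction gives pivot columns X1,X2,X3; rank = 3
7 vars − rank 3 = 4 Π groups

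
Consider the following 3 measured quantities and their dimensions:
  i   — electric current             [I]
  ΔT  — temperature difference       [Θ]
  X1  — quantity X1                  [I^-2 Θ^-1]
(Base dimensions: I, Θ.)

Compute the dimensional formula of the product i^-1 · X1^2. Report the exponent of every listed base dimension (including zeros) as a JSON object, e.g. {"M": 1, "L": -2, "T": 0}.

Write exponents as rows I,Θ / cols i,ΔT,X1:
  I: [ 1  0 -2]
  Θ: [ 0  1 -1]
  [I]: (-1)·1+(2)·-2 = -5
  [Θ]: (-1)·0+(2)·-1 = -2
⇒ I^-5 Θ^-2

{"I": -5, "Θ": -2}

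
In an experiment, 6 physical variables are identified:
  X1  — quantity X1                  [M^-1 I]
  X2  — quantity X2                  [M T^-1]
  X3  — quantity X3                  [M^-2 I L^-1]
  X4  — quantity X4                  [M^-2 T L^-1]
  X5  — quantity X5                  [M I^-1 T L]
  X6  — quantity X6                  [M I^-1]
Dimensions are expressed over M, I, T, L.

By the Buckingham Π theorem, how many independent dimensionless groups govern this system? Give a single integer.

3

Exponent matrix [M,I,T,L] × [X1,X2,X3,X4,X5,X6]:
  M: [-1  1 -2 -2  1  1]
  I: [ 1  0  1  0 -1 -1]
  T: [ 0 -1  0  1  1  0]
  L: [ 0  0 -1 -1  1  0]
Row reduction gives pivot columns X1,X2,X3; rank = 3
n=6, r=3 ⇒ 3 dimensionless groups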